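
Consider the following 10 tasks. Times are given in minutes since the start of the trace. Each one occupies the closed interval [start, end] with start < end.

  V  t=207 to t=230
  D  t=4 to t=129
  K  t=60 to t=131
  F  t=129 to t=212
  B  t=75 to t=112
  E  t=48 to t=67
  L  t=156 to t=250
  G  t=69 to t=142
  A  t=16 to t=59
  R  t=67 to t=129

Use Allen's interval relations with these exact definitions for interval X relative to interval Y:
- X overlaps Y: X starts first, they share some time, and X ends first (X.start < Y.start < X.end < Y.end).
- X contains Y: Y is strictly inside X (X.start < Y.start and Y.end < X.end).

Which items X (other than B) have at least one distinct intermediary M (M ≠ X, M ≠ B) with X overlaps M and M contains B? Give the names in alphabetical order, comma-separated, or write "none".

Target B = [t=75, t=112].
Intermediaries M with M contains B: D, G, K, R.
Via D — items with X overlaps D: none.
Via G — items with X overlaps G: D, K, R.
Via K — items with X overlaps K: D, E.
Via R — items with X overlaps R: none.
Union: D, E, K, R.

D, E, K, R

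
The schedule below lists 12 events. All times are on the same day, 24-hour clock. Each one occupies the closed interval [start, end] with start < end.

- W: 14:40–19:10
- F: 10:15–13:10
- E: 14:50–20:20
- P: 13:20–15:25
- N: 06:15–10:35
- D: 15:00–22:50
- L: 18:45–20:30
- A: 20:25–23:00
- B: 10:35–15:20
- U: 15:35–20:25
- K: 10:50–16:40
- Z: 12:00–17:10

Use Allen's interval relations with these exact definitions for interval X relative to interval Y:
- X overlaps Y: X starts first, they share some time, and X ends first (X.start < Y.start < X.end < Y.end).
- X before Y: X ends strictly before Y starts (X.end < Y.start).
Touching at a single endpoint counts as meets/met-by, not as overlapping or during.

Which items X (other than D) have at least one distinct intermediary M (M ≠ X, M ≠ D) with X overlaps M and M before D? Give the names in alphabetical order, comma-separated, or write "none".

N

Target D = [15:00, 22:50].
Intermediaries M with M before D: F, N.
Via F — items with X overlaps F: N.
Via N — items with X overlaps N: none.
Union: N.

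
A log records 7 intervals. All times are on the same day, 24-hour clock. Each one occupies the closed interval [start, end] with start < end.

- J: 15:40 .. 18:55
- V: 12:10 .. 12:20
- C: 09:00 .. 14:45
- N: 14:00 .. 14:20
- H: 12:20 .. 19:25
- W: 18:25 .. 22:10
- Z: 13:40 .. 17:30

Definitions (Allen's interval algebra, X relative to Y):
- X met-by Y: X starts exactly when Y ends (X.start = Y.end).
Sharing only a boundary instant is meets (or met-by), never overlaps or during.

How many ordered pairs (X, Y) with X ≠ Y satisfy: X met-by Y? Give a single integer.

Checking all 42 ordered pairs for relation 'met-by'; matching pairs in alphabetical order:
(H, V): H met-by V ✓
Count: 1.

1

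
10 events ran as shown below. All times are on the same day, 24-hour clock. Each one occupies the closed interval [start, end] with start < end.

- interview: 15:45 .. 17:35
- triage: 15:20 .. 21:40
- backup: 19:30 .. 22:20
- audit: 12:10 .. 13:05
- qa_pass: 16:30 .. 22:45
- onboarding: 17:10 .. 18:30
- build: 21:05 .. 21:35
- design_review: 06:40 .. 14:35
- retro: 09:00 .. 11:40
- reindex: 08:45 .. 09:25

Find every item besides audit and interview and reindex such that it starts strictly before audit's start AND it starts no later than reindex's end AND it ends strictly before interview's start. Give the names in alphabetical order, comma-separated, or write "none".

design_review, retro

Conditions: its start is strictly before audit's start (X.start < 12:10) AND its start is no later than reindex's end (X.start <= 09:25) AND its end is strictly before interview's start (X.end < 15:45).
backup: start 19:30 < 12:10? ✗; start 19:30 <= 09:25? ✗; end 22:20 < 15:45? ✗ → no.
build: start 21:05 < 12:10? ✗; start 21:05 <= 09:25? ✗; end 21:35 < 15:45? ✗ → no.
design_review: start 06:40 < 12:10? ✓; start 06:40 <= 09:25? ✓; end 14:35 < 15:45? ✓ → yes.
onboarding: start 17:10 < 12:10? ✗; start 17:10 <= 09:25? ✗; end 18:30 < 15:45? ✗ → no.
qa_pass: start 16:30 < 12:10? ✗; start 16:30 <= 09:25? ✗; end 22:45 < 15:45? ✗ → no.
retro: start 09:00 < 12:10? ✓; start 09:00 <= 09:25? ✓; end 11:40 < 15:45? ✓ → yes.
triage: start 15:20 < 12:10? ✗; start 15:20 <= 09:25? ✗; end 21:40 < 15:45? ✗ → no.
Result: design_review, retro.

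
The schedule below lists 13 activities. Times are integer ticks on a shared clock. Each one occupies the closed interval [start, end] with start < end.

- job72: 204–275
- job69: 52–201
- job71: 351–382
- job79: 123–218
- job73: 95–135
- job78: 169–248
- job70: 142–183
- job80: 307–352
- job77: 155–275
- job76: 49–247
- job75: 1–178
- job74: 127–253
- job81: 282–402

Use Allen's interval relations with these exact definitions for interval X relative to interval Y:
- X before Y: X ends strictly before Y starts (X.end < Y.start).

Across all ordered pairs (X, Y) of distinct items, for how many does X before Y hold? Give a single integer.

37

Checking all 156 ordered pairs for relation 'before'; matching pairs in alphabetical order:
(job69, job71): job69 before job71 ✓
(job69, job72): job69 before job72 ✓
(job69, job80): job69 before job80 ✓
(job69, job81): job69 before job81 ✓
(job70, job71): job70 before job71 ✓
(job70, job72): job70 before job72 ✓
(job70, job80): job70 before job80 ✓
(job70, job81): job70 before job81 ✓
(job72, job71): job72 before job71 ✓
(job72, job80): job72 before job80 ✓
(job72, job81): job72 before job81 ✓
(job73, job70): job73 before job70 ✓
(job73, job71): job73 before job71 ✓
(job73, job72): job73 before job72 ✓
(job73, job77): job73 before job77 ✓
(job73, job78): job73 before job78 ✓
(job73, job80): job73 before job80 ✓
(job73, job81): job73 before job81 ✓
(job74, job71): job74 before job71 ✓
(job74, job80): job74 before job80 ✓
(job74, job81): job74 before job81 ✓
(job75, job71): job75 before job71 ✓
(job75, job72): job75 before job72 ✓
(job75, job80): job75 before job80 ✓
... plus 13 further pairs not listed.
Count: 37.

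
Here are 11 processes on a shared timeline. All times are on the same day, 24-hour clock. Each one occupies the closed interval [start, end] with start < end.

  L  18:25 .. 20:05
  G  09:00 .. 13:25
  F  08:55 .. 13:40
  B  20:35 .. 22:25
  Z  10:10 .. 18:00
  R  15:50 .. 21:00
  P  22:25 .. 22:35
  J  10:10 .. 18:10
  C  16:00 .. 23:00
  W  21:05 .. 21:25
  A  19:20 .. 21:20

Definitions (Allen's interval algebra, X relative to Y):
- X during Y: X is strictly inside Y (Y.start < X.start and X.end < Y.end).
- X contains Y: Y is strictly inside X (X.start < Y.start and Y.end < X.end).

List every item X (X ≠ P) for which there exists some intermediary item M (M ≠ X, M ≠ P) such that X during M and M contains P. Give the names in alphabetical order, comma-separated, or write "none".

A, B, L, W

Target P = [22:25, 22:35].
Intermediaries M with M contains P: C.
Via C — items with X during C: A, B, L, W.
Union: A, B, L, W.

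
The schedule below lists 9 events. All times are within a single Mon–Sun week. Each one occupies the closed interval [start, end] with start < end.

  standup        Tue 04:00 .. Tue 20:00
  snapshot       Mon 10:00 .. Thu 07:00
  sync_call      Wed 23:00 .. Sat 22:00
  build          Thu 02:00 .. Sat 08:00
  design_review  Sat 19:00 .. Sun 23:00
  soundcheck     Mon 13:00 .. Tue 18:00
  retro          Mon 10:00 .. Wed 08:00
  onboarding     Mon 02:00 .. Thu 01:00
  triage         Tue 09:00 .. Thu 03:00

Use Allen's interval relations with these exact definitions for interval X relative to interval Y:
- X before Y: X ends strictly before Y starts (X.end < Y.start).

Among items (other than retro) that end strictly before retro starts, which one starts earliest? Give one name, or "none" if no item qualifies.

none

Target retro = [Mon 10:00, Wed 08:00].
build [Thu 02:00, Sat 08:00] → after → excluded.
design_review [Sat 19:00, Sun 23:00] → after → excluded.
onboarding [Mon 02:00, Thu 01:00] → contains → excluded.
snapshot [Mon 10:00, Thu 07:00] → started-by → excluded.
soundcheck [Mon 13:00, Tue 18:00] → during → excluded.
standup [Tue 04:00, Tue 20:00] → during → excluded.
sync_call [Wed 23:00, Sat 22:00] → after → excluded.
triage [Tue 09:00, Thu 03:00] → overlapped-by → excluded.
No candidates → none.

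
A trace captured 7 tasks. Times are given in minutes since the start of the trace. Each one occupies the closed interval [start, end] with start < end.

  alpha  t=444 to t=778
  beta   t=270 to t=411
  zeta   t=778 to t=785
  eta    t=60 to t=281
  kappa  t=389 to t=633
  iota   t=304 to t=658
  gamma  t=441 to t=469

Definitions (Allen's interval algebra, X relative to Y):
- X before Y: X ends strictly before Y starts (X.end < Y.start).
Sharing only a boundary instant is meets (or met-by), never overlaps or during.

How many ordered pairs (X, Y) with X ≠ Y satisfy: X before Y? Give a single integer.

11

Checking all 42 ordered pairs for relation 'before'; matching pairs in alphabetical order:
(beta, alpha): beta before alpha ✓
(beta, gamma): beta before gamma ✓
(beta, zeta): beta before zeta ✓
(eta, alpha): eta before alpha ✓
(eta, gamma): eta before gamma ✓
(eta, iota): eta before iota ✓
(eta, kappa): eta before kappa ✓
(eta, zeta): eta before zeta ✓
(gamma, zeta): gamma before zeta ✓
(iota, zeta): iota before zeta ✓
(kappa, zeta): kappa before zeta ✓
Count: 11.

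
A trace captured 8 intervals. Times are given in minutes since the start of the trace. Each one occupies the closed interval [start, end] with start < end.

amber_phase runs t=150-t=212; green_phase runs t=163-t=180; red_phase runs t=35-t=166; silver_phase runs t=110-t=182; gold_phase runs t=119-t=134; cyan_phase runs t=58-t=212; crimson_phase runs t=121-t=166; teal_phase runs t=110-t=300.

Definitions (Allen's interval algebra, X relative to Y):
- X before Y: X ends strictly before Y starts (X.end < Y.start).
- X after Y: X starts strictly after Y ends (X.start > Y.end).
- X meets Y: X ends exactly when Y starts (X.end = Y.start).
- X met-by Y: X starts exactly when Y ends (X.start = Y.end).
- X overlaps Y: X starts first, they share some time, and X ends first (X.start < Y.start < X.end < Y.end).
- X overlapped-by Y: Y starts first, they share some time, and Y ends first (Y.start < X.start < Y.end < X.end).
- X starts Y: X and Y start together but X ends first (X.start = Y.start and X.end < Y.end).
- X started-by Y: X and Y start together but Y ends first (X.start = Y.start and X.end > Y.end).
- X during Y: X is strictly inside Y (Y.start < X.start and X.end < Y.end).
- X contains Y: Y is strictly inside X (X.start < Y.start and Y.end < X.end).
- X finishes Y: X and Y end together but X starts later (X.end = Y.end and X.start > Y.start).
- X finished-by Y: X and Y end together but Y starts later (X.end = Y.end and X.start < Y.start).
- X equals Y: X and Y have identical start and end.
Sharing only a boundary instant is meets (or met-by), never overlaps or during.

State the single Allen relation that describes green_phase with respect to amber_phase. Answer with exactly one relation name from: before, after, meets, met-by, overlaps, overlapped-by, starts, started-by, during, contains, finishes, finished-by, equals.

during

green_phase = [t=163, t=180]; amber_phase = [t=150, t=212].
Compare endpoints: green_phase.start > amber_phase.start, green_phase.start < amber_phase.end, green_phase.end > amber_phase.start, green_phase.end < amber_phase.end.
That pattern is 'during'.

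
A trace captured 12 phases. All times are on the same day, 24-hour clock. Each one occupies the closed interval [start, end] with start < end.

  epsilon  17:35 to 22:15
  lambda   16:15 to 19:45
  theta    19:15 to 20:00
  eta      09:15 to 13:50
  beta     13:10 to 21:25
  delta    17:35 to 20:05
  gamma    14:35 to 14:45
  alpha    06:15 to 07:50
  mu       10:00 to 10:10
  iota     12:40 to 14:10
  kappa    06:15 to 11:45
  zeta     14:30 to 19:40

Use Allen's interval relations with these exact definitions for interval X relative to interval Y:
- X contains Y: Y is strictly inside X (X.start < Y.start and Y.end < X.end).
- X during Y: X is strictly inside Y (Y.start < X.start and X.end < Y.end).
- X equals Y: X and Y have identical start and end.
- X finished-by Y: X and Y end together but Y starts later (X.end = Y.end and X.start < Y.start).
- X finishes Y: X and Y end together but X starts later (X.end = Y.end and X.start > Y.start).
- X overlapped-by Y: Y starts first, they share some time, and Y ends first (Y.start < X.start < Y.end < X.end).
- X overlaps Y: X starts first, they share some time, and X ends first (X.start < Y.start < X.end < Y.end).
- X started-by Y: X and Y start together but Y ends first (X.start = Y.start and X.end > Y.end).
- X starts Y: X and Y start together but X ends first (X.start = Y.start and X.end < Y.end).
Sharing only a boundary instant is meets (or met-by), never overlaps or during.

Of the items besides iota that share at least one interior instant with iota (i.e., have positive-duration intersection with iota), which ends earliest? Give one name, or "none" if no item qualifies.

eta

Target iota = [12:40, 14:10].
alpha [06:15, 07:50] → before → excluded.
beta [13:10, 21:25] → overlapped-by → candidate.
delta [17:35, 20:05] → after → excluded.
epsilon [17:35, 22:15] → after → excluded.
eta [09:15, 13:50] → overlaps → candidate.
gamma [14:35, 14:45] → after → excluded.
kappa [06:15, 11:45] → before → excluded.
lambda [16:15, 19:45] → after → excluded.
mu [10:00, 10:10] → before → excluded.
theta [19:15, 20:00] → after → excluded.
zeta [14:30, 19:40] → after → excluded.
Among candidates, earliest end is 13:50 → eta.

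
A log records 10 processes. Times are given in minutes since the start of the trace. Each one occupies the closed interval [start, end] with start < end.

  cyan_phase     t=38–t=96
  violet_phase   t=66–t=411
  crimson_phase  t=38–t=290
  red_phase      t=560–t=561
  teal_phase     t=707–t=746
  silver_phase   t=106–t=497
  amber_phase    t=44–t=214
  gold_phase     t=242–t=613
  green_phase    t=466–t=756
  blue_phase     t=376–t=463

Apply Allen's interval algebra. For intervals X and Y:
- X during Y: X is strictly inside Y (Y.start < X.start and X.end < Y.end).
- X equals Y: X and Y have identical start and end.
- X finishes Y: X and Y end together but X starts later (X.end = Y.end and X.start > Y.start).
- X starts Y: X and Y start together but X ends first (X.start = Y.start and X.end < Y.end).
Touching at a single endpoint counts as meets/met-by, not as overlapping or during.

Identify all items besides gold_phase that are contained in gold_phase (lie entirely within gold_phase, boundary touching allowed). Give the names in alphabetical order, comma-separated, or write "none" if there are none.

Target gold_phase = [t=242, t=613].
amber_phase [t=44, t=214] → before → no.
blue_phase [t=376, t=463] → during → yes.
crimson_phase [t=38, t=290] → overlaps → no.
cyan_phase [t=38, t=96] → before → no.
green_phase [t=466, t=756] → overlapped-by → no.
red_phase [t=560, t=561] → during → yes.
silver_phase [t=106, t=497] → overlaps → no.
teal_phase [t=707, t=746] → after → no.
violet_phase [t=66, t=411] → overlaps → no.
Result: blue_phase, red_phase.

blue_phase, red_phase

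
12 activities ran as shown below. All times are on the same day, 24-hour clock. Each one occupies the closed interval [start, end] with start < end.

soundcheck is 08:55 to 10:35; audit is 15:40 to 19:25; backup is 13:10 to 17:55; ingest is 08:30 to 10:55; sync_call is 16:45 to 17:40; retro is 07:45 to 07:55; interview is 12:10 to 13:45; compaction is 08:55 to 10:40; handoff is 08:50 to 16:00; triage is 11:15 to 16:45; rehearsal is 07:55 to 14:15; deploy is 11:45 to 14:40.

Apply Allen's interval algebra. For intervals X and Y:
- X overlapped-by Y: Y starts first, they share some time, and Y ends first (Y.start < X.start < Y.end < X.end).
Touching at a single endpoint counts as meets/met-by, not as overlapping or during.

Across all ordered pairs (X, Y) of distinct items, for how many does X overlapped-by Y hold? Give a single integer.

Checking all 132 ordered pairs for relation 'overlapped-by'; matching pairs in alphabetical order:
(audit, backup): audit overlapped-by backup ✓
(audit, handoff): audit overlapped-by handoff ✓
(audit, triage): audit overlapped-by triage ✓
(backup, deploy): backup overlapped-by deploy ✓
(backup, handoff): backup overlapped-by handoff ✓
(backup, interview): backup overlapped-by interview ✓
(backup, rehearsal): backup overlapped-by rehearsal ✓
(backup, triage): backup overlapped-by triage ✓
(deploy, rehearsal): deploy overlapped-by rehearsal ✓
(handoff, ingest): handoff overlapped-by ingest ✓
(handoff, rehearsal): handoff overlapped-by rehearsal ✓
(triage, handoff): triage overlapped-by handoff ✓
(triage, rehearsal): triage overlapped-by rehearsal ✓
Count: 13.

13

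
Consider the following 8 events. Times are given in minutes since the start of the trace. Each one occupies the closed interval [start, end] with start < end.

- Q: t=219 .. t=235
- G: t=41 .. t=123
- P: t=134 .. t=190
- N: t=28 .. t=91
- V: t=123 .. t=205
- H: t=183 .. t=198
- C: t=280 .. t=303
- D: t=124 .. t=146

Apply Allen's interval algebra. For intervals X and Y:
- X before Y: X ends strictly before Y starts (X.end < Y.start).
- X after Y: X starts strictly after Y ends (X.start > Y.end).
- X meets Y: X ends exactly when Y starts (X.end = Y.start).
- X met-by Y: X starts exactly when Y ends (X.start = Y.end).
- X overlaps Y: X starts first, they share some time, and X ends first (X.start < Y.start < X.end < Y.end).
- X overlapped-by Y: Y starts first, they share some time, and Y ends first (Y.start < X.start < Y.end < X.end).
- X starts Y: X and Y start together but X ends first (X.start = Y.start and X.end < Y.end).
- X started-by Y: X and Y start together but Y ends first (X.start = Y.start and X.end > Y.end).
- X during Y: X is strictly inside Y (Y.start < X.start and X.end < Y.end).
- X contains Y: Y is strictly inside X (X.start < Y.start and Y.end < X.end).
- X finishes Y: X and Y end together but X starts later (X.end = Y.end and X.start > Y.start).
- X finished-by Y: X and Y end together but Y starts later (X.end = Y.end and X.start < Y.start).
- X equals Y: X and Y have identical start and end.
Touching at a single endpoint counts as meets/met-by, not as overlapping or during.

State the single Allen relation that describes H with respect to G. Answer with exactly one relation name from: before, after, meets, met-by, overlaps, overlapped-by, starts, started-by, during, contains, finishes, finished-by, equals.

after

H = [t=183, t=198]; G = [t=41, t=123].
Compare endpoints: H.start > G.start, H.start > G.end, H.end > G.start, H.end > G.end.
That pattern is 'after'.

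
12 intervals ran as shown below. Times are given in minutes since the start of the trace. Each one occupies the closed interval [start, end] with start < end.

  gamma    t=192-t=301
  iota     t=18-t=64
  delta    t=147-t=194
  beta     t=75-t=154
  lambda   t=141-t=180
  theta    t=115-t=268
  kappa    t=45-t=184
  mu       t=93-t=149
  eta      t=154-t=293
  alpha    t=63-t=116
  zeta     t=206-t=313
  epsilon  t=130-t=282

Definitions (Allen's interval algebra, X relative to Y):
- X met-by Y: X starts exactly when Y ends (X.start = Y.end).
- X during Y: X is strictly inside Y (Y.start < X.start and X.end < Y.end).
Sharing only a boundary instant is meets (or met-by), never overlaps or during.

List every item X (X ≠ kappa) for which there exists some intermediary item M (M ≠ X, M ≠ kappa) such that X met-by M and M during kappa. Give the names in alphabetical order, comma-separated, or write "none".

Target kappa = [t=45, t=184].
Intermediaries M with M during kappa: alpha, beta, lambda, mu.
Via alpha — items with X met-by alpha: none.
Via beta — items with X met-by beta: eta.
Via lambda — items with X met-by lambda: none.
Via mu — items with X met-by mu: none.
Union: eta.

eta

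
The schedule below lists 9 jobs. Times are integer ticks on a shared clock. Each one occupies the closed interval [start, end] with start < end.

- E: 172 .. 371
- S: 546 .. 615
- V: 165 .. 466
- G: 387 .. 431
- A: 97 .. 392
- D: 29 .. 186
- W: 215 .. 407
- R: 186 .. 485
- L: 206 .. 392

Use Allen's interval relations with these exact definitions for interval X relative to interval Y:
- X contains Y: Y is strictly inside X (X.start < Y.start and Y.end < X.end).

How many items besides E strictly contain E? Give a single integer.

2

Target E = [172, 371].
A [97, 392] → contains → counts.
D [29, 186] → overlaps → no.
G [387, 431] → after → no.
L [206, 392] → overlapped-by → no.
R [186, 485] → overlapped-by → no.
S [546, 615] → after → no.
V [165, 466] → contains → counts.
W [215, 407] → overlapped-by → no.
Total: 2.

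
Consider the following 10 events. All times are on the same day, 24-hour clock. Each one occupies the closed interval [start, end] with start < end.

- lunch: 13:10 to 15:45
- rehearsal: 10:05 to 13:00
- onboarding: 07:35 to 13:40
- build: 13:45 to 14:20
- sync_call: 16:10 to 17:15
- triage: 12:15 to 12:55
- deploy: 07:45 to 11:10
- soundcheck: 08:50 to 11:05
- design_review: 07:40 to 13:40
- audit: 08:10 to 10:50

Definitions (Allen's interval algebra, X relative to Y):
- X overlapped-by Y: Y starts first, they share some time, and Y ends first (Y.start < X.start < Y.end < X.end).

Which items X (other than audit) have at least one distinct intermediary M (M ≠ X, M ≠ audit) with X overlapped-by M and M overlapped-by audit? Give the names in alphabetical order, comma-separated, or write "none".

rehearsal

Target audit = [08:10, 10:50].
Intermediaries M with M overlapped-by audit: rehearsal, soundcheck.
Via rehearsal — items with X overlapped-by rehearsal: none.
Via soundcheck — items with X overlapped-by soundcheck: rehearsal.
Union: rehearsal.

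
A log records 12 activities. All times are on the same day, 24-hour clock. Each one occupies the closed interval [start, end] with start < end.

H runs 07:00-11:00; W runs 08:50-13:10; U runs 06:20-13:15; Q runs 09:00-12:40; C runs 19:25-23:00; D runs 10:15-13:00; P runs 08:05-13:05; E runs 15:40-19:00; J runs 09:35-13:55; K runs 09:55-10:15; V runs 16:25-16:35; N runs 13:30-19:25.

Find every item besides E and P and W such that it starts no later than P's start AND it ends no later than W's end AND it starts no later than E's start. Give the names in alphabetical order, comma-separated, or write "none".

H

Conditions: its start is no later than P's start (X.start <= 08:05) AND its end is no later than W's end (X.end <= 13:10) AND its start is no later than E's start (X.start <= 15:40).
C: start 19:25 <= 08:05? ✗; end 23:00 <= 13:10? ✗; start 19:25 <= 15:40? ✗ → no.
D: start 10:15 <= 08:05? ✗; end 13:00 <= 13:10? ✓; start 10:15 <= 15:40? ✓ → no.
H: start 07:00 <= 08:05? ✓; end 11:00 <= 13:10? ✓; start 07:00 <= 15:40? ✓ → yes.
J: start 09:35 <= 08:05? ✗; end 13:55 <= 13:10? ✗; start 09:35 <= 15:40? ✓ → no.
K: start 09:55 <= 08:05? ✗; end 10:15 <= 13:10? ✓; start 09:55 <= 15:40? ✓ → no.
N: start 13:30 <= 08:05? ✗; end 19:25 <= 13:10? ✗; start 13:30 <= 15:40? ✓ → no.
Q: start 09:00 <= 08:05? ✗; end 12:40 <= 13:10? ✓; start 09:00 <= 15:40? ✓ → no.
U: start 06:20 <= 08:05? ✓; end 13:15 <= 13:10? ✗; start 06:20 <= 15:40? ✓ → no.
V: start 16:25 <= 08:05? ✗; end 16:35 <= 13:10? ✗; start 16:25 <= 15:40? ✗ → no.
Result: H.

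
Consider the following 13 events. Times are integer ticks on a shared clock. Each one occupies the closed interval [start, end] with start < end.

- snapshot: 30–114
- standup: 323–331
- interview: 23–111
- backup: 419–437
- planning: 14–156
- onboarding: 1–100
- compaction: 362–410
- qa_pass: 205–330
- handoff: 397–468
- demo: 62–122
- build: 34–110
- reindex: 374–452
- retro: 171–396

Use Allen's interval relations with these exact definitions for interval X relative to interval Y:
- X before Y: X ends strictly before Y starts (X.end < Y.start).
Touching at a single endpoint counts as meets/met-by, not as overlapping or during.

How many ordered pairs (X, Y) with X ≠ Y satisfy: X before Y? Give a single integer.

Checking all 156 ordered pairs for relation 'before'; matching pairs in alphabetical order:
(build, backup): build before backup ✓
(build, compaction): build before compaction ✓
(build, handoff): build before handoff ✓
(build, qa_pass): build before qa_pass ✓
(build, reindex): build before reindex ✓
(build, retro): build before retro ✓
(build, standup): build before standup ✓
(compaction, backup): compaction before backup ✓
(demo, backup): demo before backup ✓
(demo, compaction): demo before compaction ✓
(demo, handoff): demo before handoff ✓
(demo, qa_pass): demo before qa_pass ✓
(demo, reindex): demo before reindex ✓
(demo, retro): demo before retro ✓
(demo, standup): demo before standup ✓
(interview, backup): interview before backup ✓
(interview, compaction): interview before compaction ✓
(interview, handoff): interview before handoff ✓
(interview, qa_pass): interview before qa_pass ✓
(interview, reindex): interview before reindex ✓
(interview, retro): interview before retro ✓
(interview, standup): interview before standup ✓
(onboarding, backup): onboarding before backup ✓
(onboarding, compaction): onboarding before compaction ✓
... plus 29 further pairs not listed.
Count: 53.

53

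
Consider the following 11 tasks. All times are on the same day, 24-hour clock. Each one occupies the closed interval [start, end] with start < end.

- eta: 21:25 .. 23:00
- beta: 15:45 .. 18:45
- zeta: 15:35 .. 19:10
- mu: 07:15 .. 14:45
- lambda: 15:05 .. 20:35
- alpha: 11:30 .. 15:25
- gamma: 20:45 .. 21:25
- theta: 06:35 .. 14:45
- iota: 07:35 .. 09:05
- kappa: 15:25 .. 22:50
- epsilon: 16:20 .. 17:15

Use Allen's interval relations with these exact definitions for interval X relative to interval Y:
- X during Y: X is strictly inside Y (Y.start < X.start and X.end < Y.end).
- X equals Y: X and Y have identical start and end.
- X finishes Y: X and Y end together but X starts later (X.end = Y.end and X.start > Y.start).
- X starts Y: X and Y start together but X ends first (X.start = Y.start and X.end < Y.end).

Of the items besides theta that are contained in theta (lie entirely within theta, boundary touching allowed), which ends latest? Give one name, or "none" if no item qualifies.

mu

Target theta = [06:35, 14:45].
alpha [11:30, 15:25] → overlapped-by → excluded.
beta [15:45, 18:45] → after → excluded.
epsilon [16:20, 17:15] → after → excluded.
eta [21:25, 23:00] → after → excluded.
gamma [20:45, 21:25] → after → excluded.
iota [07:35, 09:05] → during → candidate.
kappa [15:25, 22:50] → after → excluded.
lambda [15:05, 20:35] → after → excluded.
mu [07:15, 14:45] → finishes → candidate.
zeta [15:35, 19:10] → after → excluded.
Among candidates, latest end is 14:45 → mu.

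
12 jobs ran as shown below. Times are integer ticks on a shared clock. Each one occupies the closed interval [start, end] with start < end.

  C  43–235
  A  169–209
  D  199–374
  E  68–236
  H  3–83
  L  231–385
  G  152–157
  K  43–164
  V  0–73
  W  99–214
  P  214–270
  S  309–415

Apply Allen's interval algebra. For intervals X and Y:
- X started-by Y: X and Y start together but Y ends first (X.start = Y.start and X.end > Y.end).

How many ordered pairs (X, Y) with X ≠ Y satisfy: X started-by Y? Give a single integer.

Checking all 132 ordered pairs for relation 'started-by'; matching pairs in alphabetical order:
(C, K): C started-by K ✓
Count: 1.

1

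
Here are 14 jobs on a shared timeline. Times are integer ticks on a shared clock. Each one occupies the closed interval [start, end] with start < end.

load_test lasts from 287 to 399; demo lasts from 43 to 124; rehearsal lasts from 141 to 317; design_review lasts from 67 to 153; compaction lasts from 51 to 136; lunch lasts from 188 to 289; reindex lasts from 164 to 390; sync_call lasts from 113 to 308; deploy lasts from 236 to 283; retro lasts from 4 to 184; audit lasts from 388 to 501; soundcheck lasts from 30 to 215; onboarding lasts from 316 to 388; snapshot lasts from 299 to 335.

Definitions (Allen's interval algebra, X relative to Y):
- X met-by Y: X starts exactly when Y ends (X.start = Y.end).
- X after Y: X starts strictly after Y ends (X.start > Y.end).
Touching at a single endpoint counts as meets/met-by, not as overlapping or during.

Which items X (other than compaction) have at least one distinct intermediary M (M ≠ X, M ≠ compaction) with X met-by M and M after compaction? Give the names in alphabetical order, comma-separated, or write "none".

audit

Target compaction = [51, 136].
Intermediaries M with M after compaction: audit, deploy, load_test, lunch, onboarding, rehearsal, reindex, snapshot.
Via audit — items with X met-by audit: none.
Via deploy — items with X met-by deploy: none.
Via load_test — items with X met-by load_test: none.
Via lunch — items with X met-by lunch: none.
Via onboarding — items with X met-by onboarding: audit.
Via rehearsal — items with X met-by rehearsal: none.
Via reindex — items with X met-by reindex: none.
Via snapshot — items with X met-by snapshot: none.
Union: audit.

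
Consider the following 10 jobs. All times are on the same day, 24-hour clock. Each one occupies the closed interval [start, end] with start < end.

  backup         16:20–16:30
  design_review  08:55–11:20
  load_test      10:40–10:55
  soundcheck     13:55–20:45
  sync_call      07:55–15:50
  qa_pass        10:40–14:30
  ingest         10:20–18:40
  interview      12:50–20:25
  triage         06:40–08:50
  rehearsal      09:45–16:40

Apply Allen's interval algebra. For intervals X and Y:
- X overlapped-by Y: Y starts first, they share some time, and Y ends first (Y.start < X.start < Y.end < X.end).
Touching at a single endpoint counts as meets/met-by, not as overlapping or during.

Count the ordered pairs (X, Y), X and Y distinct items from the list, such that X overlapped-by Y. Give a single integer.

Checking all 90 ordered pairs for relation 'overlapped-by'; matching pairs in alphabetical order:
(ingest, design_review): ingest overlapped-by design_review ✓
(ingest, rehearsal): ingest overlapped-by rehearsal ✓
(ingest, sync_call): ingest overlapped-by sync_call ✓
(interview, ingest): interview overlapped-by ingest ✓
(interview, qa_pass): interview overlapped-by qa_pass ✓
(interview, rehearsal): interview overlapped-by rehearsal ✓
(interview, sync_call): interview overlapped-by sync_call ✓
(qa_pass, design_review): qa_pass overlapped-by design_review ✓
(rehearsal, design_review): rehearsal overlapped-by design_review ✓
(rehearsal, sync_call): rehearsal overlapped-by sync_call ✓
(soundcheck, ingest): soundcheck overlapped-by ingest ✓
(soundcheck, interview): soundcheck overlapped-by interview ✓
(soundcheck, qa_pass): soundcheck overlapped-by qa_pass ✓
(soundcheck, rehearsal): soundcheck overlapped-by rehearsal ✓
(soundcheck, sync_call): soundcheck overlapped-by sync_call ✓
(sync_call, triage): sync_call overlapped-by triage ✓
Count: 16.

16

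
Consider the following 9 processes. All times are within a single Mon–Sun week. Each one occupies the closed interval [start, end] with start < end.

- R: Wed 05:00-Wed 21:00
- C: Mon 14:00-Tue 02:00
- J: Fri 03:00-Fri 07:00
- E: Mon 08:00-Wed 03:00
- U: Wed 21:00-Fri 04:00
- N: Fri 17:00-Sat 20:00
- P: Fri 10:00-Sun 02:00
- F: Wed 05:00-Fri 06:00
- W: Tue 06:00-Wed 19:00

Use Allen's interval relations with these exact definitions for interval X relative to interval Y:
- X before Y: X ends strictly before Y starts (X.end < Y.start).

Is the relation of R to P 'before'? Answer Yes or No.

Yes

R = [Wed 05:00, Wed 21:00], P = [Fri 10:00, Sun 02:00].
Actual relation of R to P: before.
Asked whether 'before' holds → Yes.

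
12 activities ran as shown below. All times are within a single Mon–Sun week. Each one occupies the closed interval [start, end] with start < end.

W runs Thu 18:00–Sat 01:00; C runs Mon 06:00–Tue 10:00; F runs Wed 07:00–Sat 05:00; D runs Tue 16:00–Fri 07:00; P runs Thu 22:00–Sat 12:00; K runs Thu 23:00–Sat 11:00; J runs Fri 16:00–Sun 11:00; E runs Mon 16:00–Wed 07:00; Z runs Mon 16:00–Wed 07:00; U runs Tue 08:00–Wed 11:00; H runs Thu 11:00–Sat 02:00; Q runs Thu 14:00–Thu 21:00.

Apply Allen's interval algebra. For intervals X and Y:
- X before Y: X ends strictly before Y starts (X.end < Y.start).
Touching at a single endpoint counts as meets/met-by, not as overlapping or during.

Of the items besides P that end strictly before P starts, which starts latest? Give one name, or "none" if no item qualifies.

Target P = [Thu 22:00, Sat 12:00].
C [Mon 06:00, Tue 10:00] → before → candidate.
D [Tue 16:00, Fri 07:00] → overlaps → excluded.
E [Mon 16:00, Wed 07:00] → before → candidate.
F [Wed 07:00, Sat 05:00] → overlaps → excluded.
H [Thu 11:00, Sat 02:00] → overlaps → excluded.
J [Fri 16:00, Sun 11:00] → overlapped-by → excluded.
K [Thu 23:00, Sat 11:00] → during → excluded.
Q [Thu 14:00, Thu 21:00] → before → candidate.
U [Tue 08:00, Wed 11:00] → before → candidate.
W [Thu 18:00, Sat 01:00] → overlaps → excluded.
Z [Mon 16:00, Wed 07:00] → before → candidate.
Among candidates, latest start is Thu 14:00 → Q.

Q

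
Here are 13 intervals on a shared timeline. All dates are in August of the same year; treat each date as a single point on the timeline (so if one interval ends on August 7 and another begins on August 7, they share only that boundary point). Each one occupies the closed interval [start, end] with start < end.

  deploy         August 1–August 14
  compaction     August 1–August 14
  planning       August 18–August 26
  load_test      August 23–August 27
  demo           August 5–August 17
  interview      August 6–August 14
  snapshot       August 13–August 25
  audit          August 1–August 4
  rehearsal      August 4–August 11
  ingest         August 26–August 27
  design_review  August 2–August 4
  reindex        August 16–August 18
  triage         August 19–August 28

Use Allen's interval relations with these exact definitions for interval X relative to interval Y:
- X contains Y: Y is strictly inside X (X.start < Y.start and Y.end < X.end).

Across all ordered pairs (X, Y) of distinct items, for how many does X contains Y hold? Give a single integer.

Checking all 156 ordered pairs for relation 'contains'; matching pairs in alphabetical order:
(compaction, design_review): compaction contains design_review ✓
(compaction, rehearsal): compaction contains rehearsal ✓
(demo, interview): demo contains interview ✓
(deploy, design_review): deploy contains design_review ✓
(deploy, rehearsal): deploy contains rehearsal ✓
(snapshot, reindex): snapshot contains reindex ✓
(triage, ingest): triage contains ingest ✓
(triage, load_test): triage contains load_test ✓
Count: 8.

8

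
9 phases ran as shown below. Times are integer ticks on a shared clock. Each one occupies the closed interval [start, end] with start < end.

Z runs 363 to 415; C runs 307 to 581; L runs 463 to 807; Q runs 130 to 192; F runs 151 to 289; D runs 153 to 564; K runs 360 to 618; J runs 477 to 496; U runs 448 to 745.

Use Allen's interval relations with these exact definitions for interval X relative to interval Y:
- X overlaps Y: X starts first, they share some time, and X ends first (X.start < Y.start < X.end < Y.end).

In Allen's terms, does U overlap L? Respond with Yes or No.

Yes

U = [448, 745], L = [463, 807].
Actual relation of U to L: overlaps.
Asked whether 'overlaps' holds → Yes.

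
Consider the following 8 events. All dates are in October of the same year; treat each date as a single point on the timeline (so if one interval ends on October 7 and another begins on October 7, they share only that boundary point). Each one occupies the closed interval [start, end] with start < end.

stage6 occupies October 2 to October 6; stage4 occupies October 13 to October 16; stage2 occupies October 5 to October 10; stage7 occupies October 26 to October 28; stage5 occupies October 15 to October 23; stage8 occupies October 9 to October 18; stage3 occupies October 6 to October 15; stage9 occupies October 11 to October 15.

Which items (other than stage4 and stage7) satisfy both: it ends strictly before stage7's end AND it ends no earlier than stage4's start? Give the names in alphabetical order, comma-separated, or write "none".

stage3, stage5, stage8, stage9

Conditions: its end is strictly before stage7's end (X.end < October 28) AND its end is no earlier than stage4's start (X.end >= October 13).
stage2: end October 10 < October 28? ✓; end October 10 >= October 13? ✗ → no.
stage3: end October 15 < October 28? ✓; end October 15 >= October 13? ✓ → yes.
stage5: end October 23 < October 28? ✓; end October 23 >= October 13? ✓ → yes.
stage6: end October 6 < October 28? ✓; end October 6 >= October 13? ✗ → no.
stage8: end October 18 < October 28? ✓; end October 18 >= October 13? ✓ → yes.
stage9: end October 15 < October 28? ✓; end October 15 >= October 13? ✓ → yes.
Result: stage3, stage5, stage8, stage9.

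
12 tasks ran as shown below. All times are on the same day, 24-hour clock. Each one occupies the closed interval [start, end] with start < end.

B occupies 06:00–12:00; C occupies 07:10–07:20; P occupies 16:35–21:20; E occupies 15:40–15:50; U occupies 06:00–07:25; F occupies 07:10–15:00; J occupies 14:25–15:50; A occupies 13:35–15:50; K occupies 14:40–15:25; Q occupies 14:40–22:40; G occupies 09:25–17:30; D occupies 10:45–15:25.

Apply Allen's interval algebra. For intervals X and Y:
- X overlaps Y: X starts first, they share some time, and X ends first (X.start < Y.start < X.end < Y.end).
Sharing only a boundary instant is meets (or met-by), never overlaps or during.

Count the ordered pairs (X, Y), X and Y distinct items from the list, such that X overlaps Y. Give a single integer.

Checking all 132 ordered pairs for relation 'overlaps'; matching pairs in alphabetical order:
(A, Q): A overlaps Q ✓
(B, D): B overlaps D ✓
(B, F): B overlaps F ✓
(B, G): B overlaps G ✓
(D, A): D overlaps A ✓
(D, J): D overlaps J ✓
(D, Q): D overlaps Q ✓
(F, A): F overlaps A ✓
(F, D): F overlaps D ✓
(F, G): F overlaps G ✓
(F, J): F overlaps J ✓
(F, K): F overlaps K ✓
(F, Q): F overlaps Q ✓
(G, P): G overlaps P ✓
(G, Q): G overlaps Q ✓
(J, Q): J overlaps Q ✓
(U, F): U overlaps F ✓
Count: 17.

17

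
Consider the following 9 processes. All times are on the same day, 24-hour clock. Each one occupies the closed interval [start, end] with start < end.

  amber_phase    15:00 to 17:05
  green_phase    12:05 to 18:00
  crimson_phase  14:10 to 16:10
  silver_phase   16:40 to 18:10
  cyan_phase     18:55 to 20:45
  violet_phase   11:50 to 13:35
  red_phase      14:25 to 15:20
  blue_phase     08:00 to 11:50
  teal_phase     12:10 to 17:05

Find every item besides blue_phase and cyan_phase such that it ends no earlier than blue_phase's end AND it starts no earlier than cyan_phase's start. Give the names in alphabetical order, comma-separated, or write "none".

Conditions: its end is no earlier than blue_phase's end (X.end >= 11:50) AND its start is no earlier than cyan_phase's start (X.start >= 18:55).
amber_phase: end 17:05 >= 11:50? ✓; start 15:00 >= 18:55? ✗ → no.
crimson_phase: end 16:10 >= 11:50? ✓; start 14:10 >= 18:55? ✗ → no.
green_phase: end 18:00 >= 11:50? ✓; start 12:05 >= 18:55? ✗ → no.
red_phase: end 15:20 >= 11:50? ✓; start 14:25 >= 18:55? ✗ → no.
silver_phase: end 18:10 >= 11:50? ✓; start 16:40 >= 18:55? ✗ → no.
teal_phase: end 17:05 >= 11:50? ✓; start 12:10 >= 18:55? ✗ → no.
violet_phase: end 13:35 >= 11:50? ✓; start 11:50 >= 18:55? ✗ → no.
Result: none.

none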